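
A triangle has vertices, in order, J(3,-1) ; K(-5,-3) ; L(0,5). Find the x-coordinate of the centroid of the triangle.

Apply the shoelace formula. First the cross-terms c_i = x_i·y_{i+1} − x_{i+1}·y_i:
  -14, -25, -15  ⇒  2A = -54, A = -27.
Then Σ (x_i + x_{i+1})·c_i = 108, so x̄ = 108 / (6·(-27)) = -2/3.

-2/3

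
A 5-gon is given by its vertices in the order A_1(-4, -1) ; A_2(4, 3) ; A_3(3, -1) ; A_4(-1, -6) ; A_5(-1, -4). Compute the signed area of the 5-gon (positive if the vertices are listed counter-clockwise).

-28.5

Apply the surveyor's formula: 2A = Σ (x_i·y_{i+1} − x_{i+1}·y_i), indices taken mod 5.
Σ = (-8) + (-13) + (-19) + (-2) + (-15) = -57
Signed area = Σ/2 = -28.5 (negative ⇒ clockwise traversal).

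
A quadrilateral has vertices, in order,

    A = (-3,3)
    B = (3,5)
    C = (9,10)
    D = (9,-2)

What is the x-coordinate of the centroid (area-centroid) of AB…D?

Apply Gauss's area formula. First the cross-terms c_i = x_i·y_{i+1} − x_{i+1}·y_i:
  -24, -15, -108, 21  ⇒  2A = -126, A = -63.
Then Σ (x_i + x_{i+1})·c_i = -1998, so x̄ = -1998 / (6·(-63)) = 37/7.

37/7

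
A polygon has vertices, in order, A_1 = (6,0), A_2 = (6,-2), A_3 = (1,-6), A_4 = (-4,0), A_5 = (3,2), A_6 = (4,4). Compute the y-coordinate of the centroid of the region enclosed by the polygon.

Apply the shoelace (surveyor's) formula. First the cross-terms c_i = x_i·y_{i+1} − x_{i+1}·y_i:
  -12, -34, -24, -8, 4, -24  ⇒  2A = -98, A = -49.
Then Σ (y_i + y_{i+1})·c_i = 352, so ȳ = 352 / (6·(-49)) = -176/147.

-176/147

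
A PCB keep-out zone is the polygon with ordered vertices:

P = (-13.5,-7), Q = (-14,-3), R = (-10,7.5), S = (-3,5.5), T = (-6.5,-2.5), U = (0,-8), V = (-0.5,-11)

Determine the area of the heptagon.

Σ = (-57.5) + (-135) + (-32.5) + (43.25) + (52) + (-4) + (-145) = -278.75
Area = |Σ|/2 = 139.375.

139.375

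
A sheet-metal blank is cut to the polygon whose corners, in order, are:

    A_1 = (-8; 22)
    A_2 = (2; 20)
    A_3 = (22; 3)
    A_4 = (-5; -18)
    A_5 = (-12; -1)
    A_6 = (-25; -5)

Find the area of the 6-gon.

892.5

Σ = (-204) + (-434) + (-381) + (-211) + (35) + (-590) = -1785
Area = |Σ|/2 = 892.5.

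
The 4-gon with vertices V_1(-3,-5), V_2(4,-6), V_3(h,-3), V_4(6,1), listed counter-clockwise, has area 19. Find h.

The doubled signed area Σ (x_i y_{i+1} − x_{i+1} y_i) is linear in h.
With h=0 it equals 17; the coefficient of h is 7 (from the two edges through V_3).
So 7·h + 17 = 2·19 = 38 ⇒ h = 3.

3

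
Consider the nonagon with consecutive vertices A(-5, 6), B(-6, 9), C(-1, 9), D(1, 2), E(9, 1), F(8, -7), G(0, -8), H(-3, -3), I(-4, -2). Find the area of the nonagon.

Apply the shoelace (surveyor's) formula: 2A = Σ (x_i·y_{i+1} − x_{i+1}·y_i), indices taken mod 9.
Σ = (-9) + (-45) + (-11) + (-17) + (-71) + (-64) + (-24) + (-6) + (-34) = -281
Area = |Σ|/2 = 140.5.

140.5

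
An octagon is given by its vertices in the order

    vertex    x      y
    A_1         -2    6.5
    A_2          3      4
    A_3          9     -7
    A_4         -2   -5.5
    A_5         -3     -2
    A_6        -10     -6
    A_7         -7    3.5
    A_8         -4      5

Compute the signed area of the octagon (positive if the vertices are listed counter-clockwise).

-138.25

A_1→A_2: (-2)(4) − (3)(6.5) = -27.5
A_2→A_3: (3)(-7) − (9)(4) = -57
A_3→A_4: (9)(-5.5) − (-2)(-7) = -63.5
A_4→A_5: (-2)(-2) − (-3)(-5.5) = -12.5
A_5→A_6: (-3)(-6) − (-10)(-2) = -2
A_6→A_7: (-10)(3.5) − (-7)(-6) = -77
A_7→A_8: (-7)(5) − (-4)(3.5) = -21
A_8→A_1: (-4)(6.5) − (-2)(5) = -16
Σ = -276.5
Signed area = Σ/2 = -138.25 (negative ⇒ clockwise traversal).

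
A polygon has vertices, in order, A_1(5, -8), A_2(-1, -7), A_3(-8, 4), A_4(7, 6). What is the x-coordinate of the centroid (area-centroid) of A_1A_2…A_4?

Apply Gauss's area formula. First the cross-terms c_i = x_i·y_{i+1} − x_{i+1}·y_i:
  -43, -60, -76, -86  ⇒  2A = -265, A = -132.5.
Then Σ (x_i + x_{i+1})·c_i = -588, so x̄ = -588 / (6·(-132.5)) = 196/265.

196/265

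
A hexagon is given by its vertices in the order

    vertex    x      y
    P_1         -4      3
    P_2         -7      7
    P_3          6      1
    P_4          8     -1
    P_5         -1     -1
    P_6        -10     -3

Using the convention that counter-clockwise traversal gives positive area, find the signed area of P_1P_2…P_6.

-64

Σ = (-7) + (-49) + (-14) + (-9) + (-7) + (-42) = -128
Signed area = Σ/2 = -64 (negative ⇒ clockwise traversal).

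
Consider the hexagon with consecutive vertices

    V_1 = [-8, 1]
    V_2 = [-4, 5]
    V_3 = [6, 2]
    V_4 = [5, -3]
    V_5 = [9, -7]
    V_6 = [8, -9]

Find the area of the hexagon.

99.5

Apply the surveyor's formula: 2A = Σ (x_i·y_{i+1} − x_{i+1}·y_i), indices taken mod 6.
Σ = (-36) + (-38) + (-28) + (-8) + (-25) + (-64) = -199
Area = |Σ|/2 = 99.5.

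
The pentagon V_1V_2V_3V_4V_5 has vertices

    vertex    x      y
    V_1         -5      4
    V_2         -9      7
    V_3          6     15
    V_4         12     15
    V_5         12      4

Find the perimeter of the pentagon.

|V_1V_2| = √((-4)² + (3)²) = √25 = 5
|V_2V_3| = √((15)² + (8)²) = √289 = 17
|V_3V_4| = √((6)² + (0)²) = √36 = 6
|V_4V_5| = √((0)² + (-11)²) = √121 = 11
|V_5V_1| = √((-17)² + (0)²) = √289 = 17
Perimeter = 5 + 17 + 6 + 11 + 17 = 56.

56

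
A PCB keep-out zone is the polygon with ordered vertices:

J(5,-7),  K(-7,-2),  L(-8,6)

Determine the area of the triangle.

45.5

Apply the shoelace (surveyor's) formula: 2A = Σ (x_i·y_{i+1} − x_{i+1}·y_i), indices taken mod 3.
J→K: (5)(-2) − (-7)(-7) = -59
K→L: (-7)(6) − (-8)(-2) = -58
L→J: (-8)(-7) − (5)(6) = 26
Σ = -91
Area = |Σ|/2 = 45.5.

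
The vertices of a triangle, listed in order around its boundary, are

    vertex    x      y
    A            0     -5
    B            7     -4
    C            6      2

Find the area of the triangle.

21.5

Σ = (35) + (38) + (-30) = 43
Area = |Σ|/2 = 21.5.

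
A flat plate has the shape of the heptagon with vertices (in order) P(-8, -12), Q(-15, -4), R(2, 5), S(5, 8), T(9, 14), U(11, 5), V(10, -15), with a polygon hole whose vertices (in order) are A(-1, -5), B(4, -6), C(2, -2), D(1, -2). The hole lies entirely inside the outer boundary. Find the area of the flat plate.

384.5

Outer boundary:
Apply the shoelace (surveyor's) formula: 2A = Σ (x_i·y_{i+1} − x_{i+1}·y_i), indices taken mod 7.
P→Q: (-8)(-4) − (-15)(-12) = -148
Q→R: (-15)(5) − (2)(-4) = -67
R→S: (2)(8) − (5)(5) = -9
S→T: (5)(14) − (9)(8) = -2
T→U: (9)(5) − (11)(14) = -109
U→V: (11)(-15) − (10)(5) = -215
V→P: (10)(-12) − (-8)(-15) = -240
Σ = -790
Area = |Σ|/2 = 395.
Hole:
Σ = (26) + (4) + (-2) + (-7) = 21
Area = |Σ|/2 = 10.5.
Net area = 395 − 10.5 = 384.5.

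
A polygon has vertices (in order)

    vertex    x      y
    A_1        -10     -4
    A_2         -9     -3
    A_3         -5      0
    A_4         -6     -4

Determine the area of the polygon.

8.5

Apply Gauss's area formula: 2A = Σ (x_i·y_{i+1} − x_{i+1}·y_i), indices taken mod 4.
Σ = (-6) + (-15) + (20) + (-16) = -17
Area = |Σ|/2 = 8.5.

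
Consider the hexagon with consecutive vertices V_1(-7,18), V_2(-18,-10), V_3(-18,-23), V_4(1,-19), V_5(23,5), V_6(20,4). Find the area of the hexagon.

Apply the shoelace formula: 2A = Σ (x_i·y_{i+1} − x_{i+1}·y_i), indices taken mod 6.
Cross-terms: 394, 234, 365, 442, -8, 388  ⇒  Σ = 1815
Area = |Σ|/2 = 907.5.

907.5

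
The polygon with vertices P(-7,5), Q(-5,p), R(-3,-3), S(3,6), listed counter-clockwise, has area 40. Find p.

2

The doubled signed area Σ (x_i y_{i+1} − x_{i+1} y_i) is linear in p.
With p=0 it equals 88; the coefficient of p is -4 (from the two edges through Q).
So -4·p + 88 = 2·40 = 80 ⇒ p = 2.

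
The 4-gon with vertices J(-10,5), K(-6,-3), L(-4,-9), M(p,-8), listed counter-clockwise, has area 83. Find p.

8

The doubled signed area Σ (x_i y_{i+1} − x_{i+1} y_i) is linear in p.
With p=0 it equals 54; the coefficient of p is 14 (from the two edges through M).
So 14·p + 54 = 2·83 = 166 ⇒ p = 8.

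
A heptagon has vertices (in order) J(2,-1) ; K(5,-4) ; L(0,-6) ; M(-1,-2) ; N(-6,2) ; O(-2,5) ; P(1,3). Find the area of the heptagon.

48.5

Apply Gauss's area formula: 2A = Σ (x_i·y_{i+1} − x_{i+1}·y_i), indices taken mod 7.
Cross-terms: -3, -30, -6, -14, -26, -11, -7  ⇒  Σ = -97
Area = |Σ|/2 = 48.5.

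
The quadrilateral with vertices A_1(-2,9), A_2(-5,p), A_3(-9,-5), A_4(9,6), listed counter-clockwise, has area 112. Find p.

Write out the shoelace sum; only the two edges meeting at A_2 involve p:
2·Area = [((-2)·p − (-5)·9) + ((-5)·(-5) − (-9)·p)] + 84
       = 7·p + 154 = 224
⇒ p = 10.

10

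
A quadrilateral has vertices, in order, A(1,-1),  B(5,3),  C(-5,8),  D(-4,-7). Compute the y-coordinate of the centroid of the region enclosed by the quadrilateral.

200/141

Apply the surveyor's formula. First the cross-terms c_i = x_i·y_{i+1} − x_{i+1}·y_i:
  8, 55, 67, 11  ⇒  2A = 141, A = 70.5.
Then Σ (y_i + y_{i+1})·c_i = 600, so ȳ = 600 / (6·70.5) = 200/141.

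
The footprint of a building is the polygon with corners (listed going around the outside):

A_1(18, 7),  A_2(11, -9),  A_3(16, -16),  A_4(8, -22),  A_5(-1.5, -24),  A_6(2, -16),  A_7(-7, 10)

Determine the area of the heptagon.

484.5

Apply Gauss's area formula: 2A = Σ (x_i·y_{i+1} − x_{i+1}·y_i), indices taken mod 7.
Σ = (-239) + (-32) + (-224) + (-225) + (72) + (-92) + (-229) = -969
Area = |Σ|/2 = 484.5.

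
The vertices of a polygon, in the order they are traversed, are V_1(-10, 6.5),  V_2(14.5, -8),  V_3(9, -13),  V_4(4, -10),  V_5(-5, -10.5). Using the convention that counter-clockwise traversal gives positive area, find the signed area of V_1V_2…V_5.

Apply the surveyor's formula: 2A = Σ (x_i·y_{i+1} − x_{i+1}·y_i), indices taken mod 5.
Cross-terms: -14.25, -116.5, -38, -92, -137.5  ⇒  Σ = -398.25
Signed area = Σ/2 = -199.125 (negative ⇒ clockwise traversal).

-199.125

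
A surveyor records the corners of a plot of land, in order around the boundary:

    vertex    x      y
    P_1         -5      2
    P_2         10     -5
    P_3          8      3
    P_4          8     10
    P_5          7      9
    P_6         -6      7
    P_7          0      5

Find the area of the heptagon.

115.5

Apply the shoelace formula: 2A = Σ (x_i·y_{i+1} − x_{i+1}·y_i), indices taken mod 7.
P_1→P_2: (-5)(-5) − (10)(2) = 5
P_2→P_3: (10)(3) − (8)(-5) = 70
P_3→P_4: (8)(10) − (8)(3) = 56
P_4→P_5: (8)(9) − (7)(10) = 2
P_5→P_6: (7)(7) − (-6)(9) = 103
P_6→P_7: (-6)(5) − (0)(7) = -30
P_7→P_1: (0)(2) − (-5)(5) = 25
Σ = 231
Area = |Σ|/2 = 115.5.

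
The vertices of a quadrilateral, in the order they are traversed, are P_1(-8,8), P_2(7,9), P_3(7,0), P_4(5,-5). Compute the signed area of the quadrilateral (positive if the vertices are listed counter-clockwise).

-113

P_1→P_2: (-8)(9) − (7)(8) = -128
P_2→P_3: (7)(0) − (7)(9) = -63
P_3→P_4: (7)(-5) − (5)(0) = -35
P_4→P_1: (5)(8) − (-8)(-5) = 0
Σ = -226
Signed area = Σ/2 = -113 (negative ⇒ clockwise traversal).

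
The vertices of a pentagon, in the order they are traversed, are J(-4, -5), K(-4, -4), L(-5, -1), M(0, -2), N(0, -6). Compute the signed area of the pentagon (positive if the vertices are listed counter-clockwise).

-17

J→K: (-4)(-4) − (-4)(-5) = -4
K→L: (-4)(-1) − (-5)(-4) = -16
L→M: (-5)(-2) − (0)(-1) = 10
M→N: (0)(-6) − (0)(-2) = 0
N→J: (0)(-5) − (-4)(-6) = -24
Σ = -34
Signed area = Σ/2 = -17 (negative ⇒ clockwise traversal).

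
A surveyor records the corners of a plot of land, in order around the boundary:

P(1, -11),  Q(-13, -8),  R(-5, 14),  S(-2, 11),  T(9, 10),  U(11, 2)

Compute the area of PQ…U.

367

Apply the shoelace (surveyor's) formula: 2A = Σ (x_i·y_{i+1} − x_{i+1}·y_i), indices taken mod 6.
Σ = (-151) + (-222) + (-27) + (-119) + (-92) + (-123) = -734
Area = |Σ|/2 = 367.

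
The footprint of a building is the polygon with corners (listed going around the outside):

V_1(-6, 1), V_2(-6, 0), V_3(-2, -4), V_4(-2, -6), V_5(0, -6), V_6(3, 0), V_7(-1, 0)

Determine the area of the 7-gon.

Cross-terms: 6, 24, 4, 12, 18, 0, -1  ⇒  Σ = 63
Area = |Σ|/2 = 31.5.

31.5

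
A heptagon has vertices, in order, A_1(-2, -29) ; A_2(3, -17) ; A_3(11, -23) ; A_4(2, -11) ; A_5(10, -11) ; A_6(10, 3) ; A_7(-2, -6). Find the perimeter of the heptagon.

|A_1A_2| = √((5)² + (12)²) = √169 = 13
|A_2A_3| = √((8)² + (-6)²) = √100 = 10
|A_3A_4| = √((-9)² + (12)²) = √225 = 15
|A_4A_5| = √((8)² + (0)²) = √64 = 8
|A_5A_6| = √((0)² + (14)²) = √196 = 14
|A_6A_7| = √((-12)² + (-9)²) = √225 = 15
|A_7A_1| = √((0)² + (-23)²) = √529 = 23
Perimeter = 13 + 10 + 15 + 8 + 14 + 15 + 23 = 98.

98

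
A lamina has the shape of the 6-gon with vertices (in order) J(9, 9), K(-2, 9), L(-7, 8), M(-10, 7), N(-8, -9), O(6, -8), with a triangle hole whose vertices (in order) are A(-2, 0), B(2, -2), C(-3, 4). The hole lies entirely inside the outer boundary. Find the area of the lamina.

Outer boundary:
J→K: (9)(9) − (-2)(9) = 99
K→L: (-2)(8) − (-7)(9) = 47
L→M: (-7)(7) − (-10)(8) = 31
M→N: (-10)(-9) − (-8)(7) = 146
N→O: (-8)(-8) − (6)(-9) = 118
O→J: (6)(9) − (9)(-8) = 126
Σ = 567
Area = |Σ|/2 = 283.5.
Hole:
Apply the surveyor's formula: 2A = Σ (x_i·y_{i+1} − x_{i+1}·y_i), indices taken mod 3.
Cross-terms: 4, 2, 8  ⇒  Σ = 14
Area = |Σ|/2 = 7.
Net area = 283.5 − 7 = 276.5.

276.5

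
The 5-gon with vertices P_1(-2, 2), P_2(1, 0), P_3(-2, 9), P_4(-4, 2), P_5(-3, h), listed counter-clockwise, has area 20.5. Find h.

The doubled signed area Σ (x_i y_{i+1} − x_{i+1} y_i) is linear in h.
With h=0 it equals 39; the coefficient of h is -2 (from the two edges through P_5).
So -2·h + 39 = 2·20.5 = 41 ⇒ h = -1.

-1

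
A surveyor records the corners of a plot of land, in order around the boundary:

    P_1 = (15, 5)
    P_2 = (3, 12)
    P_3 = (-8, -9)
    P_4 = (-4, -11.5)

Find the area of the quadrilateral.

Cross-terms: 165, 69, 56, 152.5  ⇒  Σ = 442.5
Area = |Σ|/2 = 221.25.

221.25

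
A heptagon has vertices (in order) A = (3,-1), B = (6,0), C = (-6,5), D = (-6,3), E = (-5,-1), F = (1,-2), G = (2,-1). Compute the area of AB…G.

Apply the shoelace (surveyor's) formula: 2A = Σ (x_i·y_{i+1} − x_{i+1}·y_i), indices taken mod 7.
A→B: (3)(0) − (6)(-1) = 6
B→C: (6)(5) − (-6)(0) = 30
C→D: (-6)(3) − (-6)(5) = 12
D→E: (-6)(-1) − (-5)(3) = 21
E→F: (-5)(-2) − (1)(-1) = 11
F→G: (1)(-1) − (2)(-2) = 3
G→A: (2)(-1) − (3)(-1) = 1
Σ = 84
Area = |Σ|/2 = 42.

42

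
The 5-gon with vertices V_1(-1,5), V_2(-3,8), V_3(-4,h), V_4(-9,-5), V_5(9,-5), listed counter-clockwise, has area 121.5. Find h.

9

The doubled signed area Σ (x_i y_{i+1} − x_{i+1} y_i) is linear in h.
With h=0 it equals 189; the coefficient of h is 6 (from the two edges through V_3).
So 6·h + 189 = 2·121.5 = 243 ⇒ h = 9.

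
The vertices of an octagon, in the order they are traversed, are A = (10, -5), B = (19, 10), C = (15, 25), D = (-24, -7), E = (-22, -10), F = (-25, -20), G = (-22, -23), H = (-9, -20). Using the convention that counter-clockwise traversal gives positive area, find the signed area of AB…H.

Σ = (195) + (325) + (495) + (86) + (190) + (135) + (233) + (245) = 1904
Signed area = Σ/2 = 952 (positive ⇒ counter-clockwise traversal).

952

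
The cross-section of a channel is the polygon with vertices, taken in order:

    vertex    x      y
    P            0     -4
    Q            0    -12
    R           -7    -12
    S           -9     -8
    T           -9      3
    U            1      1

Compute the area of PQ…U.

125.5

Apply Gauss's area formula: 2A = Σ (x_i·y_{i+1} − x_{i+1}·y_i), indices taken mod 6.
Cross-terms: 0, -84, -52, -99, -12, -4  ⇒  Σ = -251
Area = |Σ|/2 = 125.5.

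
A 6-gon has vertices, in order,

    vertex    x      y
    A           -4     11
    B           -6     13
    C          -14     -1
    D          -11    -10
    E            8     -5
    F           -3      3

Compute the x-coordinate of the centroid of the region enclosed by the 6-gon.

Apply the shoelace formula. First the cross-terms c_i = x_i·y_{i+1} − x_{i+1}·y_i:
  14, 188, 129, 135, 9, -21  ⇒  2A = 454, A = 227.
Then Σ (x_i + x_{i+1})·c_i = -7338, so x̄ = -7338 / (6·227) = -1223/227.

-1223/227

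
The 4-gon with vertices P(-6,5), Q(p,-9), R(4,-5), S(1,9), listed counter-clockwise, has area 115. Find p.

-4

The doubled signed area Σ (x_i y_{i+1} − x_{i+1} y_i) is linear in p.
With p=0 it equals 190; the coefficient of p is -10 (from the two edges through Q).
So -10·p + 190 = 2·115 = 230 ⇒ p = -4.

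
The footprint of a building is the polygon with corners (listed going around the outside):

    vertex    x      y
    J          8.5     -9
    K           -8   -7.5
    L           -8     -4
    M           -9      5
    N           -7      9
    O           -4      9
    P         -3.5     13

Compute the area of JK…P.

Apply the surveyor's formula: 2A = Σ (x_i·y_{i+1} − x_{i+1}·y_i), indices taken mod 7.
Cross-terms: -135.75, -28, -76, -46, -27, -20.5, -79  ⇒  Σ = -412.25
Area = |Σ|/2 = 206.125.

206.125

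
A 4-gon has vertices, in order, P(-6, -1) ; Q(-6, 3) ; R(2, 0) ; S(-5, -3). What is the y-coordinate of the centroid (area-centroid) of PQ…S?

Apply Gauss's area formula. First the cross-terms c_i = x_i·y_{i+1} − x_{i+1}·y_i:
  -24, -6, -6, -13  ⇒  2A = -49, A = -24.5.
Then Σ (y_i + y_{i+1})·c_i = 4, so ȳ = 4 / (6·(-24.5)) = -4/147.

-4/147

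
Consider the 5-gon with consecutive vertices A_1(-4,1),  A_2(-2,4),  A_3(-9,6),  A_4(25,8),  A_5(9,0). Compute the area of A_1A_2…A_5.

Σ = (-14) + (24) + (-222) + (-72) + (9) = -275
Area = |Σ|/2 = 137.5.

137.5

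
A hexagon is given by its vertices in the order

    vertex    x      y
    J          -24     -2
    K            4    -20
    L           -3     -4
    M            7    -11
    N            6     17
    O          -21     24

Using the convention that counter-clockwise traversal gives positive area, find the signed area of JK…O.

888.5

Apply the shoelace formula: 2A = Σ (x_i·y_{i+1} − x_{i+1}·y_i), indices taken mod 6.
Σ = (488) + (-76) + (61) + (185) + (501) + (618) = 1777
Signed area = Σ/2 = 888.5 (positive ⇒ counter-clockwise traversal).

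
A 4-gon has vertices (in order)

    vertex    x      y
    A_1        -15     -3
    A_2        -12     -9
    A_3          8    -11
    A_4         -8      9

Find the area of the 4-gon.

223

Apply the shoelace (surveyor's) formula: 2A = Σ (x_i·y_{i+1} − x_{i+1}·y_i), indices taken mod 4.
Cross-terms: 99, 204, -16, 159  ⇒  Σ = 446
Area = |Σ|/2 = 223.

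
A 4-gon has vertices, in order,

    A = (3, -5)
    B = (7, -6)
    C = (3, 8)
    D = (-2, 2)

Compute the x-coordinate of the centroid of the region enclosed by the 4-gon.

8/3

Apply the shoelace (surveyor's) formula. First the cross-terms c_i = x_i·y_{i+1} − x_{i+1}·y_i:
  17, 74, 22, 4  ⇒  2A = 117, A = 58.5.
Then Σ (x_i + x_{i+1})·c_i = 936, so x̄ = 936 / (6·58.5) = 8/3.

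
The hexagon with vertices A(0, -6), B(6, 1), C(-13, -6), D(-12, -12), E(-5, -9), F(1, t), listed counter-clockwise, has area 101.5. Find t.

Write out the shoelace sum; only the two edges meeting at F involve t:
2·Area = [((-5)·t − 1·(-9)) + (1·(-6) − 0·t)] + 145
       = -5·t + 148 = 203
⇒ t = -11.

-11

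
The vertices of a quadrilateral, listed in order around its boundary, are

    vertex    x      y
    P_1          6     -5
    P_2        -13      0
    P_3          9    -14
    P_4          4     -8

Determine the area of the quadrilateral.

Apply the shoelace (surveyor's) formula: 2A = Σ (x_i·y_{i+1} − x_{i+1}·y_i), indices taken mod 4.
P_1→P_2: (6)(0) − (-13)(-5) = -65
P_2→P_3: (-13)(-14) − (9)(0) = 182
P_3→P_4: (9)(-8) − (4)(-14) = -16
P_4→P_1: (4)(-5) − (6)(-8) = 28
Σ = 129
Area = |Σ|/2 = 64.5.

64.5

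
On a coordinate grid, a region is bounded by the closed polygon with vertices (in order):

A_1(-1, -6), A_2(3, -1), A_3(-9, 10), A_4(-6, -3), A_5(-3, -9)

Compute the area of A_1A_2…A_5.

Cross-terms: 19, 21, 87, 45, 9  ⇒  Σ = 181
Area = |Σ|/2 = 90.5.

90.5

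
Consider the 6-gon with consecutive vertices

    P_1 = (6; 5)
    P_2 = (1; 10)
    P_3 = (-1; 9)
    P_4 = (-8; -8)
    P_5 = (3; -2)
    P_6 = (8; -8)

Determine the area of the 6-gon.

137

Apply Gauss's area formula: 2A = Σ (x_i·y_{i+1} − x_{i+1}·y_i), indices taken mod 6.
Σ = (55) + (19) + (80) + (40) + (-8) + (88) = 274
Area = |Σ|/2 = 137.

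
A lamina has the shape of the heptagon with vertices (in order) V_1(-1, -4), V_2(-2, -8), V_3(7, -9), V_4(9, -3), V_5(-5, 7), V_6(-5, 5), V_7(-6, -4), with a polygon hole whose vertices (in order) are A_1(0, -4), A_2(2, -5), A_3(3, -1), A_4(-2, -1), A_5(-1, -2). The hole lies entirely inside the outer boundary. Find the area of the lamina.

Outer boundary:
Σ = (0) + (74) + (60) + (48) + (10) + (50) + (20) = 262
Area = |Σ|/2 = 131.
Hole:
Σ = (8) + (13) + (-5) + (3) + (4) = 23
Area = |Σ|/2 = 11.5.
Net area = 131 − 11.5 = 119.5.

119.5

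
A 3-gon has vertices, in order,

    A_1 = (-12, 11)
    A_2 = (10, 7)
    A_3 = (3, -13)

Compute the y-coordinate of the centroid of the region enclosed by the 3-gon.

5/3

Apply the shoelace formula. First the cross-terms c_i = x_i·y_{i+1} − x_{i+1}·y_i:
  -194, -151, -123  ⇒  2A = -468, A = -234.
Then Σ (y_i + y_{i+1})·c_i = -2340, so ȳ = -2340 / (6·(-234)) = 5/3.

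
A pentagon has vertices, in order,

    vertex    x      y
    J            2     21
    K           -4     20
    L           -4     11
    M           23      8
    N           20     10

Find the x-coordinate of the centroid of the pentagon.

Apply the shoelace (surveyor's) formula. First the cross-terms c_i = x_i·y_{i+1} − x_{i+1}·y_i:
  124, 36, -285, 70, 400  ⇒  2A = 345, A = 172.5.
Then Σ (x_i + x_{i+1})·c_i = 5859, so x̄ = 5859 / (6·172.5) = 651/115.

651/115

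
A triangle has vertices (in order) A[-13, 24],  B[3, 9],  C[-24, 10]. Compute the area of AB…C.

Apply the shoelace (surveyor's) formula: 2A = Σ (x_i·y_{i+1} − x_{i+1}·y_i), indices taken mod 3.
A→B: (-13)(9) − (3)(24) = -189
B→C: (3)(10) − (-24)(9) = 246
C→A: (-24)(24) − (-13)(10) = -446
Σ = -389
Area = |Σ|/2 = 194.5.

194.5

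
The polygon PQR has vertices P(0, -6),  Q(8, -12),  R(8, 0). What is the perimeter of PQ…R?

|PQ| = √((8)² + (-6)²) = √100 = 10
|QR| = √((0)² + (12)²) = √144 = 12
|RP| = √((-8)² + (-6)²) = √100 = 10
Perimeter = 10 + 12 + 10 = 32.

32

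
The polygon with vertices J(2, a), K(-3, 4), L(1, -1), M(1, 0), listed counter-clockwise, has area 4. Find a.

0

Write out the shoelace sum; only the two edges meeting at J involve a:
2·Area = [(1·a − 2·0) + (2·4 − (-3)·a)] + 0
       = 4·a + 8 = 8
⇒ a = 0.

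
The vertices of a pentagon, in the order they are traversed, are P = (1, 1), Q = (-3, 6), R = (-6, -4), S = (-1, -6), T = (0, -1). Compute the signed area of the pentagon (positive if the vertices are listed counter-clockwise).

45.5

Apply Gauss's area formula: 2A = Σ (x_i·y_{i+1} − x_{i+1}·y_i), indices taken mod 5.
Σ = (9) + (48) + (32) + (1) + (1) = 91
Signed area = Σ/2 = 45.5 (positive ⇒ counter-clockwise traversal).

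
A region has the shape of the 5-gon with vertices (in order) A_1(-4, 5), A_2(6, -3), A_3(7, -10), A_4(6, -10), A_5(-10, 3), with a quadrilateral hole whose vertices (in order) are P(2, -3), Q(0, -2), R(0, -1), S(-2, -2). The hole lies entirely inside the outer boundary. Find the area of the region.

Outer boundary:
Apply the surveyor's formula: 2A = Σ (x_i·y_{i+1} − x_{i+1}·y_i), indices taken mod 5.
Σ = (-18) + (-39) + (-10) + (-82) + (-38) = -187
Area = |Σ|/2 = 93.5.
Hole:
Apply the shoelace formula: 2A = Σ (x_i·y_{i+1} − x_{i+1}·y_i), indices taken mod 4.
P→Q: (2)(-2) − (0)(-3) = -4
Q→R: (0)(-1) − (0)(-2) = 0
R→S: (0)(-2) − (-2)(-1) = -2
S→P: (-2)(-3) − (2)(-2) = 10
Σ = 4
Area = |Σ|/2 = 2.
Net area = 93.5 − 2 = 91.5.

91.5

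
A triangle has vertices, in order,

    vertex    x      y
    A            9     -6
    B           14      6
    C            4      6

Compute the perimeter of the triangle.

|AB| = √((5)² + (12)²) = √169 = 13
|BC| = √((-10)² + (0)²) = √100 = 10
|CA| = √((5)² + (-12)²) = √169 = 13
Perimeter = 13 + 10 + 13 = 36.

36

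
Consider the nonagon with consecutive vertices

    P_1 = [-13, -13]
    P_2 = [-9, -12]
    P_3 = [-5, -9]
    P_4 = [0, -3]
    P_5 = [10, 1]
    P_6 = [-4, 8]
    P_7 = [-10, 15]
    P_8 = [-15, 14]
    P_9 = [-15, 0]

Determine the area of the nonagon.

Apply the shoelace (surveyor's) formula: 2A = Σ (x_i·y_{i+1} − x_{i+1}·y_i), indices taken mod 9.
Σ = (39) + (21) + (15) + (30) + (84) + (20) + (85) + (210) + (195) = 699
Area = |Σ|/2 = 349.5.

349.5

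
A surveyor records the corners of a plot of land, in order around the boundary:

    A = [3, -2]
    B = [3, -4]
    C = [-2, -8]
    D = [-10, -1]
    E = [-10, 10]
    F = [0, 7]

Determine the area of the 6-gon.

158.5

Apply the surveyor's formula: 2A = Σ (x_i·y_{i+1} − x_{i+1}·y_i), indices taken mod 6.
Cross-terms: -6, -32, -78, -110, -70, -21  ⇒  Σ = -317
Area = |Σ|/2 = 158.5.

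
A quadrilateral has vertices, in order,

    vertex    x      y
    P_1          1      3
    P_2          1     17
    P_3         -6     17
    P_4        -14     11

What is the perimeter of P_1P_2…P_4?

48

|P_1P_2| = √((0)² + (14)²) = √196 = 14
|P_2P_3| = √((-7)² + (0)²) = √49 = 7
|P_3P_4| = √((-8)² + (-6)²) = √100 = 10
|P_4P_1| = √((15)² + (-8)²) = √289 = 17
Perimeter = 14 + 7 + 10 + 17 = 48.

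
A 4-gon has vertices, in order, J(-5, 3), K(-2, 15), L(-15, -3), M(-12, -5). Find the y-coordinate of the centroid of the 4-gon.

Apply Gauss's area formula. First the cross-terms c_i = x_i·y_{i+1} − x_{i+1}·y_i:
  -69, 231, 39, -61  ⇒  2A = 140, A = 70.
Then Σ (y_i + y_{i+1})·c_i = 1340, so ȳ = 1340 / (6·70) = 67/21.

67/21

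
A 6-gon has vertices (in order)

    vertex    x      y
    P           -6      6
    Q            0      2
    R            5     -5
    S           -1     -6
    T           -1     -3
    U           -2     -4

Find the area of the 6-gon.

Apply Gauss's area formula: 2A = Σ (x_i·y_{i+1} − x_{i+1}·y_i), indices taken mod 6.
Σ = (-12) + (-10) + (-35) + (-3) + (-2) + (-36) = -98
Area = |Σ|/2 = 49.

49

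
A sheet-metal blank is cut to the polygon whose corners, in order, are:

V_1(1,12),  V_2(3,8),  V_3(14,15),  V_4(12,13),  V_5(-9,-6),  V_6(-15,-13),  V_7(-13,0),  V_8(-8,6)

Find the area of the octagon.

185

Σ = (-28) + (-67) + (2) + (45) + (27) + (-169) + (-78) + (-102) = -370
Area = |Σ|/2 = 185.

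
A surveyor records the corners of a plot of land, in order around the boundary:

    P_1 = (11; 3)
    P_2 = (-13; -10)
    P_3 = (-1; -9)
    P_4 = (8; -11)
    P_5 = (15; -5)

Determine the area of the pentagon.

172

Σ = (-71) + (107) + (83) + (125) + (100) = 344
Area = |Σ|/2 = 172.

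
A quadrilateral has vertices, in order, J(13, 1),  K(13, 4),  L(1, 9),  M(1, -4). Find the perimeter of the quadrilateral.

|JK| = √((0)² + (3)²) = √9 = 3
|KL| = √((-12)² + (5)²) = √169 = 13
|LM| = √((0)² + (-13)²) = √169 = 13
|MJ| = √((12)² + (5)²) = √169 = 13
Perimeter = 3 + 13 + 13 + 13 = 42.

42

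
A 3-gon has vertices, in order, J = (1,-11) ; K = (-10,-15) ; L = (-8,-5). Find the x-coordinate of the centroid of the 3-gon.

Apply the shoelace formula. First the cross-terms c_i = x_i·y_{i+1} − x_{i+1}·y_i:
  -125, -70, 93  ⇒  2A = -102, A = -51.
Then Σ (x_i + x_{i+1})·c_i = 1734, so x̄ = 1734 / (6·(-51)) = -17/3.

-17/3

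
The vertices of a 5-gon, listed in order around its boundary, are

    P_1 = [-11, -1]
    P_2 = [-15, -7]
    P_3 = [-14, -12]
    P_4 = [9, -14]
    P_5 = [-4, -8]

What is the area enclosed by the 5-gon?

118

Cross-terms: 62, 82, 304, -128, -84  ⇒  Σ = 236
Area = |Σ|/2 = 118.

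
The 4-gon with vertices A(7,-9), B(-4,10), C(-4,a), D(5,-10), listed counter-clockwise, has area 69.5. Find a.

0

The doubled signed area Σ (x_i y_{i+1} − x_{i+1} y_i) is linear in a.
With a=0 it equals 139; the coefficient of a is -9 (from the two edges through C).
So -9·a + 139 = 2·69.5 = 139 ⇒ a = 0.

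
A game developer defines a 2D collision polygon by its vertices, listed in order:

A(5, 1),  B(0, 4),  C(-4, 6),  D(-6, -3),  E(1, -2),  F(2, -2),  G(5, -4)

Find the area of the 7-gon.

64

Apply the shoelace (surveyor's) formula: 2A = Σ (x_i·y_{i+1} − x_{i+1}·y_i), indices taken mod 7.
Σ = (20) + (16) + (48) + (15) + (2) + (2) + (25) = 128
Area = |Σ|/2 = 64.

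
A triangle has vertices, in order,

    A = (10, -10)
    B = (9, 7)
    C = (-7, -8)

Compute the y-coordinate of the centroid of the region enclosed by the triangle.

Apply the surveyor's formula. First the cross-terms c_i = x_i·y_{i+1} − x_{i+1}·y_i:
  160, -23, 150  ⇒  2A = 287, A = 143.5.
Then Σ (y_i + y_{i+1})·c_i = -3157, so ȳ = -3157 / (6·143.5) = -11/3.

-11/3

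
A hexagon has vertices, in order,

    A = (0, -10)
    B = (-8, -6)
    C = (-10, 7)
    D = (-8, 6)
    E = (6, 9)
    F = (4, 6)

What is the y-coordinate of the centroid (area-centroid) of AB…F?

1/3

Apply Gauss's area formula. First the cross-terms c_i = x_i·y_{i+1} − x_{i+1}·y_i:
  -80, -116, -4, -108, 0, -40  ⇒  2A = -348, A = -174.
Then Σ (y_i + y_{i+1})·c_i = -348, so ȳ = -348 / (6·(-174)) = 1/3.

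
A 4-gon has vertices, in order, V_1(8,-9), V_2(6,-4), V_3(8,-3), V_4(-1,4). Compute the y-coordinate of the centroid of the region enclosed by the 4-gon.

Apply the shoelace formula. First the cross-terms c_i = x_i·y_{i+1} − x_{i+1}·y_i:
  22, 14, 29, -23  ⇒  2A = 42, A = 21.
Then Σ (y_i + y_{i+1})·c_i = -240, so ȳ = -240 / (6·21) = -40/21.

-40/21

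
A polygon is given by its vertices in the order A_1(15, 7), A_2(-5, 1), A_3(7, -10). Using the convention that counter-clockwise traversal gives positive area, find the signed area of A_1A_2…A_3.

146

Σ = (50) + (43) + (199) = 292
Signed area = Σ/2 = 146 (positive ⇒ counter-clockwise traversal).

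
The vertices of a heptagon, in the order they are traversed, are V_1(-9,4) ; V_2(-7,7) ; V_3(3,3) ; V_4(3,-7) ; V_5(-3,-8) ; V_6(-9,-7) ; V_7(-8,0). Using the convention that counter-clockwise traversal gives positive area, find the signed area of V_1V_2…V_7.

-145.5

Apply the shoelace (surveyor's) formula: 2A = Σ (x_i·y_{i+1} − x_{i+1}·y_i), indices taken mod 7.
Σ = (-35) + (-42) + (-30) + (-45) + (-51) + (-56) + (-32) = -291
Signed area = Σ/2 = -145.5 (negative ⇒ clockwise traversal).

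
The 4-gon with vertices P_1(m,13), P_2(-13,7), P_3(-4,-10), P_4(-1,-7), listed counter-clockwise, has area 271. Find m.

Write out the shoelace sum; only the two edges meeting at P_1 involve m:
2·Area = [((-1)·13 − m·(-7)) + (m·7 − (-13)·13)] + 176
       = 14·m + 332 = 542
⇒ m = 15.

15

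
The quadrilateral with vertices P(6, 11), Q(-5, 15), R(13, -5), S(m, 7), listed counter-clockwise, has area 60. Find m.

The doubled signed area Σ (x_i y_{i+1} − x_{i+1} y_i) is linear in m.
With m=0 it equals 24; the coefficient of m is 16 (from the two edges through S).
So 16·m + 24 = 2·60 = 120 ⇒ m = 6.

6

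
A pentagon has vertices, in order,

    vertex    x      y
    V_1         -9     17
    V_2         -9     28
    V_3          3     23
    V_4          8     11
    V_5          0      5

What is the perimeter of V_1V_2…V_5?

62

|V_1V_2| = √((0)² + (11)²) = √121 = 11
|V_2V_3| = √((12)² + (-5)²) = √169 = 13
|V_3V_4| = √((5)² + (-12)²) = √169 = 13
|V_4V_5| = √((-8)² + (-6)²) = √100 = 10
|V_5V_1| = √((-9)² + (12)²) = √225 = 15
Perimeter = 11 + 13 + 13 + 10 + 15 = 62.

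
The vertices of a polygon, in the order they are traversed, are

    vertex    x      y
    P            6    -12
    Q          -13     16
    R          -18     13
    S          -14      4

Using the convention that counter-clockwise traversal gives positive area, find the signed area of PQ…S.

156.5

P→Q: (6)(16) − (-13)(-12) = -60
Q→R: (-13)(13) − (-18)(16) = 119
R→S: (-18)(4) − (-14)(13) = 110
S→P: (-14)(-12) − (6)(4) = 144
Σ = 313
Signed area = Σ/2 = 156.5 (positive ⇒ counter-clockwise traversal).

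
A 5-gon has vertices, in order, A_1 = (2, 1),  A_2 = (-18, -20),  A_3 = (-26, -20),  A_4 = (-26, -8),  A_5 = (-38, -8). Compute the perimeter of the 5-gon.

102

|A_1A_2| = √((-20)² + (-21)²) = √841 = 29
|A_2A_3| = √((-8)² + (0)²) = √64 = 8
|A_3A_4| = √((0)² + (12)²) = √144 = 12
|A_4A_5| = √((-12)² + (0)²) = √144 = 12
|A_5A_1| = √((40)² + (9)²) = √1681 = 41
Perimeter = 29 + 8 + 12 + 12 + 41 = 102.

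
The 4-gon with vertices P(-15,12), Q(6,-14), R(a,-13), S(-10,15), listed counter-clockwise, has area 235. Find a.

The doubled signed area Σ (x_i y_{i+1} − x_{i+1} y_i) is linear in a.
With a=0 it equals 35; the coefficient of a is 29 (from the two edges through R).
So 29·a + 35 = 2·235 = 470 ⇒ a = 15.

15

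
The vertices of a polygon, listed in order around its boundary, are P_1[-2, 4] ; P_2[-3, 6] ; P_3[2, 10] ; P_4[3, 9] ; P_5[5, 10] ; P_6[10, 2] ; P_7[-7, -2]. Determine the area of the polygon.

98.5

Apply Gauss's area formula: 2A = Σ (x_i·y_{i+1} − x_{i+1}·y_i), indices taken mod 7.
P_1→P_2: (-2)(6) − (-3)(4) = 0
P_2→P_3: (-3)(10) − (2)(6) = -42
P_3→P_4: (2)(9) − (3)(10) = -12
P_4→P_5: (3)(10) − (5)(9) = -15
P_5→P_6: (5)(2) − (10)(10) = -90
P_6→P_7: (10)(-2) − (-7)(2) = -6
P_7→P_1: (-7)(4) − (-2)(-2) = -32
Σ = -197
Area = |Σ|/2 = 98.5.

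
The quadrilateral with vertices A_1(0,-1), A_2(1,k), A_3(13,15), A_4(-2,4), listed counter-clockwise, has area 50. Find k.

Write out the shoelace sum; only the two edges meeting at A_2 involve k:
2·Area = [(0·k − 1·(-1)) + (1·15 − 13·k)] + 84
       = -13·k + 100 = 100
⇒ k = 0.

0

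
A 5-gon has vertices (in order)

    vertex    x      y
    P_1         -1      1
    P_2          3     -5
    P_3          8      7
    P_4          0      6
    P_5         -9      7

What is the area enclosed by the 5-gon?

81.5

Cross-terms: 2, 61, 48, 54, -2  ⇒  Σ = 163
Area = |Σ|/2 = 81.5.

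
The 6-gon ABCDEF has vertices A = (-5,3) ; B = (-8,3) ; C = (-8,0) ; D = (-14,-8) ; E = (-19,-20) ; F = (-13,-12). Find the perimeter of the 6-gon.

56

|AB| = √((-3)² + (0)²) = √9 = 3
|BC| = √((0)² + (-3)²) = √9 = 3
|CD| = √((-6)² + (-8)²) = √100 = 10
|DE| = √((-5)² + (-12)²) = √169 = 13
|EF| = √((6)² + (8)²) = √100 = 10
|FA| = √((8)² + (15)²) = √289 = 17
Perimeter = 3 + 3 + 10 + 13 + 10 + 17 = 56.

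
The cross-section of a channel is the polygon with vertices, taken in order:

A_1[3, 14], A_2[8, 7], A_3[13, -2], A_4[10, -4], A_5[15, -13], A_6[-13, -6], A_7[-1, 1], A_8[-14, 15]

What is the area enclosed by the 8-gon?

Apply the surveyor's formula: 2A = Σ (x_i·y_{i+1} − x_{i+1}·y_i), indices taken mod 8.
Σ = (-91) + (-107) + (-32) + (-70) + (-259) + (-19) + (-1) + (-241) = -820
Area = |Σ|/2 = 410.

410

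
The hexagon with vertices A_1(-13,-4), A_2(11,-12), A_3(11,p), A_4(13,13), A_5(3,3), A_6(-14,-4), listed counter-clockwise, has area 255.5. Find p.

The doubled signed area Σ (x_i y_{i+1} − x_{i+1} y_i) is linear in p.
With p=0 it equals 509; the coefficient of p is -2 (from the two edges through A_3).
So -2·p + 509 = 2·255.5 = 511 ⇒ p = -1.

-1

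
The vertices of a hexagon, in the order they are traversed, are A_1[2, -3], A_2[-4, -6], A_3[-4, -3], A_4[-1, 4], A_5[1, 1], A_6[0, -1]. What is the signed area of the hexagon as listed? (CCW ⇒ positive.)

-29.5

Apply the surveyor's formula: 2A = Σ (x_i·y_{i+1} − x_{i+1}·y_i), indices taken mod 6.
Σ = (-24) + (-12) + (-19) + (-5) + (-1) + (2) = -59
Signed area = Σ/2 = -29.5 (negative ⇒ clockwise traversal).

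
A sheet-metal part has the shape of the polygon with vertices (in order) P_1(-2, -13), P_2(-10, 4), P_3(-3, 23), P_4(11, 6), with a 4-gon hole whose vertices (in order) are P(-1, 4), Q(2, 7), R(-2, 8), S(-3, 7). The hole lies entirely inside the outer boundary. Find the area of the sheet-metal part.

369

Outer boundary:
Apply the surveyor's formula: 2A = Σ (x_i·y_{i+1} − x_{i+1}·y_i), indices taken mod 4.
Cross-terms: -138, -218, -271, -131  ⇒  Σ = -758
Area = |Σ|/2 = 379.
Hole:
Cross-terms: -15, 30, 10, -5  ⇒  Σ = 20
Area = |Σ|/2 = 10.
Net area = 379 − 10 = 369.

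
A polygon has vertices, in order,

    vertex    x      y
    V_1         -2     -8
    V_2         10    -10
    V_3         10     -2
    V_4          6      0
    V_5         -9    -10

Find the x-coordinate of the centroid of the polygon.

275/69

Apply the surveyor's formula. First the cross-terms c_i = x_i·y_{i+1} − x_{i+1}·y_i:
  100, 80, 12, -60, 52  ⇒  2A = 184, A = 92.
Then Σ (x_i + x_{i+1})·c_i = 2200, so x̄ = 2200 / (6·92) = 275/69.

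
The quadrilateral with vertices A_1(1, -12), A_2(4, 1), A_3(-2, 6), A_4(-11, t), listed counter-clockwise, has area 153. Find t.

The doubled signed area Σ (x_i y_{i+1} − x_{i+1} y_i) is linear in t.
With t=0 it equals 273; the coefficient of t is -3 (from the two edges through A_4).
So -3·t + 273 = 2·153 = 306 ⇒ t = -11.

-11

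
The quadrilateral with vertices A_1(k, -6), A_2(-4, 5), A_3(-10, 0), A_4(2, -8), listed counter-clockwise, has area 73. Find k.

4

Write out the shoelace sum; only the two edges meeting at A_1 involve k:
2·Area = [(2·(-6) − k·(-8)) + (k·5 − (-4)·(-6))] + 130
       = 13·k + 94 = 146
⇒ k = 4.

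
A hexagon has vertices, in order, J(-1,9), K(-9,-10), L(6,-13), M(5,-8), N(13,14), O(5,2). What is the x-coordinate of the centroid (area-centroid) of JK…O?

91/99

Apply the shoelace formula. First the cross-terms c_i = x_i·y_{i+1} − x_{i+1}·y_i:
  91, 177, 17, 174, -44, 47  ⇒  2A = 462, A = 231.
Then Σ (x_i + x_{i+1})·c_i = 1274, so x̄ = 1274 / (6·231) = 91/99.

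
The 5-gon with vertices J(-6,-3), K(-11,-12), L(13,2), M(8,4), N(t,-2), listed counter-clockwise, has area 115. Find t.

Write out the shoelace sum; only the two edges meeting at N involve t:
2·Area = [(8·(-2) − t·4) + (t·(-3) − (-6)·(-2))] + 209
       = -7·t + 181 = 230
⇒ t = -7.

-7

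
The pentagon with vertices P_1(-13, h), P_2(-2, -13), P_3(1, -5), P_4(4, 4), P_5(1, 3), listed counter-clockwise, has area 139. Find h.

5

Write out the shoelace sum; only the two edges meeting at P_1 involve h:
2·Area = [(1·h − (-13)·3) + ((-13)·(-13) − (-2)·h)] + 55
       = 3·h + 263 = 278
⇒ h = 5.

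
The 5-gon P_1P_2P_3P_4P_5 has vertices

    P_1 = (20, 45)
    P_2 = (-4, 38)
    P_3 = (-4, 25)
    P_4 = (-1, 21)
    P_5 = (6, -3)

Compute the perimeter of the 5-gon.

|P_1P_2| = √((-24)² + (-7)²) = √625 = 25
|P_2P_3| = √((0)² + (-13)²) = √169 = 13
|P_3P_4| = √((3)² + (-4)²) = √25 = 5
|P_4P_5| = √((7)² + (-24)²) = √625 = 25
|P_5P_1| = √((14)² + (48)²) = √2500 = 50
Perimeter = 25 + 13 + 5 + 25 + 50 = 118.

118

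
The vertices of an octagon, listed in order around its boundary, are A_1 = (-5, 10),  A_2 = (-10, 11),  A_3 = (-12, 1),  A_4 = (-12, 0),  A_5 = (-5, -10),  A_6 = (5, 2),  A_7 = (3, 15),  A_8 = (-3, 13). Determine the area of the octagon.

Apply the shoelace formula: 2A = Σ (x_i·y_{i+1} − x_{i+1}·y_i), indices taken mod 8.
Σ = (45) + (122) + (12) + (120) + (40) + (69) + (84) + (35) = 527
Area = |Σ|/2 = 263.5.

263.5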